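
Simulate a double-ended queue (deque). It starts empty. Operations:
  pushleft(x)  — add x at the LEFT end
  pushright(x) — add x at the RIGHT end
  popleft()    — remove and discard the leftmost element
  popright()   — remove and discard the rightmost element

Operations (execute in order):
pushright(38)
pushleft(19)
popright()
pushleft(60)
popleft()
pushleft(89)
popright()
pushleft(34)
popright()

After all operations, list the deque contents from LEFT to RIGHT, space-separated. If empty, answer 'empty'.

Answer: 34

Derivation:
pushright(38): [38]
pushleft(19): [19, 38]
popright(): [19]
pushleft(60): [60, 19]
popleft(): [19]
pushleft(89): [89, 19]
popright(): [89]
pushleft(34): [34, 89]
popright(): [34]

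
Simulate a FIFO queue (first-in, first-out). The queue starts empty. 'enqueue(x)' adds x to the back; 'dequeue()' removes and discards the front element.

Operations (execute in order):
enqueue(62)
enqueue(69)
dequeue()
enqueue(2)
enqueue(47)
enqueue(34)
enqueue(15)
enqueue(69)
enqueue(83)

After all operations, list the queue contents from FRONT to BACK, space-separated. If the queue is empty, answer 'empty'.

Answer: 69 2 47 34 15 69 83

Derivation:
enqueue(62): [62]
enqueue(69): [62, 69]
dequeue(): [69]
enqueue(2): [69, 2]
enqueue(47): [69, 2, 47]
enqueue(34): [69, 2, 47, 34]
enqueue(15): [69, 2, 47, 34, 15]
enqueue(69): [69, 2, 47, 34, 15, 69]
enqueue(83): [69, 2, 47, 34, 15, 69, 83]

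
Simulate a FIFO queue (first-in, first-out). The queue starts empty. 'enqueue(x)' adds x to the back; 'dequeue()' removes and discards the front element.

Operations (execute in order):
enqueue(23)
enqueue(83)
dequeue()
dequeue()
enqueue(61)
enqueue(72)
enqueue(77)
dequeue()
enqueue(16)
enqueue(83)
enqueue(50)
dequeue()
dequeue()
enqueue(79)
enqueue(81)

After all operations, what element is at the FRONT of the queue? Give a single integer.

enqueue(23): queue = [23]
enqueue(83): queue = [23, 83]
dequeue(): queue = [83]
dequeue(): queue = []
enqueue(61): queue = [61]
enqueue(72): queue = [61, 72]
enqueue(77): queue = [61, 72, 77]
dequeue(): queue = [72, 77]
enqueue(16): queue = [72, 77, 16]
enqueue(83): queue = [72, 77, 16, 83]
enqueue(50): queue = [72, 77, 16, 83, 50]
dequeue(): queue = [77, 16, 83, 50]
dequeue(): queue = [16, 83, 50]
enqueue(79): queue = [16, 83, 50, 79]
enqueue(81): queue = [16, 83, 50, 79, 81]

Answer: 16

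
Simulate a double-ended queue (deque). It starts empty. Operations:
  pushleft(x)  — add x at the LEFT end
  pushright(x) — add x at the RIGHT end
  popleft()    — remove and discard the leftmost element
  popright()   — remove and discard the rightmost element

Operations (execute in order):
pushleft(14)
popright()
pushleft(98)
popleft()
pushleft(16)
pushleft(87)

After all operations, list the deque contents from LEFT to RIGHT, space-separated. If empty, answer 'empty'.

Answer: 87 16

Derivation:
pushleft(14): [14]
popright(): []
pushleft(98): [98]
popleft(): []
pushleft(16): [16]
pushleft(87): [87, 16]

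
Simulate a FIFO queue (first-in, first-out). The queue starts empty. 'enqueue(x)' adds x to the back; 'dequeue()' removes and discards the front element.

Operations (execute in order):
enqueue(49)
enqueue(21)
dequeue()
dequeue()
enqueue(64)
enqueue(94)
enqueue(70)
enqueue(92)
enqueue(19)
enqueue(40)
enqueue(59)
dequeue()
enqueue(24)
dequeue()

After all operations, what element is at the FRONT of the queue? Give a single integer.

Answer: 70

Derivation:
enqueue(49): queue = [49]
enqueue(21): queue = [49, 21]
dequeue(): queue = [21]
dequeue(): queue = []
enqueue(64): queue = [64]
enqueue(94): queue = [64, 94]
enqueue(70): queue = [64, 94, 70]
enqueue(92): queue = [64, 94, 70, 92]
enqueue(19): queue = [64, 94, 70, 92, 19]
enqueue(40): queue = [64, 94, 70, 92, 19, 40]
enqueue(59): queue = [64, 94, 70, 92, 19, 40, 59]
dequeue(): queue = [94, 70, 92, 19, 40, 59]
enqueue(24): queue = [94, 70, 92, 19, 40, 59, 24]
dequeue(): queue = [70, 92, 19, 40, 59, 24]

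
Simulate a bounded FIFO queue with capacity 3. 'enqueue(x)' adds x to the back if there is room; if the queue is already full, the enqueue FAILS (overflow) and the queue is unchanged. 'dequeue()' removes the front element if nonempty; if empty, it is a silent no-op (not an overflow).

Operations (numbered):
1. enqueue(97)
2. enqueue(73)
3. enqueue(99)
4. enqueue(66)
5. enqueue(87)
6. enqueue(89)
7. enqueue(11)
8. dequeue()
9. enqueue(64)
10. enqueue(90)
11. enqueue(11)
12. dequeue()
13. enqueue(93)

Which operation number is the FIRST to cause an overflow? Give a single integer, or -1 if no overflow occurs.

Answer: 4

Derivation:
1. enqueue(97): size=1
2. enqueue(73): size=2
3. enqueue(99): size=3
4. enqueue(66): size=3=cap → OVERFLOW (fail)
5. enqueue(87): size=3=cap → OVERFLOW (fail)
6. enqueue(89): size=3=cap → OVERFLOW (fail)
7. enqueue(11): size=3=cap → OVERFLOW (fail)
8. dequeue(): size=2
9. enqueue(64): size=3
10. enqueue(90): size=3=cap → OVERFLOW (fail)
11. enqueue(11): size=3=cap → OVERFLOW (fail)
12. dequeue(): size=2
13. enqueue(93): size=3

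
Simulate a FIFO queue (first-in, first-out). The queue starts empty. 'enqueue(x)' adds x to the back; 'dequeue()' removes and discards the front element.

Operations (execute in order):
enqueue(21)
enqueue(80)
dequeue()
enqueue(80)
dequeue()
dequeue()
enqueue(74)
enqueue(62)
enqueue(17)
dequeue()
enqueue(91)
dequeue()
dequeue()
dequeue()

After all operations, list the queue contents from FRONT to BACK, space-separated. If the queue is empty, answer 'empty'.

enqueue(21): [21]
enqueue(80): [21, 80]
dequeue(): [80]
enqueue(80): [80, 80]
dequeue(): [80]
dequeue(): []
enqueue(74): [74]
enqueue(62): [74, 62]
enqueue(17): [74, 62, 17]
dequeue(): [62, 17]
enqueue(91): [62, 17, 91]
dequeue(): [17, 91]
dequeue(): [91]
dequeue(): []

Answer: empty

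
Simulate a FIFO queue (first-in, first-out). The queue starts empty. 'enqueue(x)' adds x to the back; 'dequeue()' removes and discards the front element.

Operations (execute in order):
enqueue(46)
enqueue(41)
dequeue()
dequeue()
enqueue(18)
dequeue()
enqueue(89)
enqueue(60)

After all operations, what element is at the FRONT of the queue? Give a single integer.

Answer: 89

Derivation:
enqueue(46): queue = [46]
enqueue(41): queue = [46, 41]
dequeue(): queue = [41]
dequeue(): queue = []
enqueue(18): queue = [18]
dequeue(): queue = []
enqueue(89): queue = [89]
enqueue(60): queue = [89, 60]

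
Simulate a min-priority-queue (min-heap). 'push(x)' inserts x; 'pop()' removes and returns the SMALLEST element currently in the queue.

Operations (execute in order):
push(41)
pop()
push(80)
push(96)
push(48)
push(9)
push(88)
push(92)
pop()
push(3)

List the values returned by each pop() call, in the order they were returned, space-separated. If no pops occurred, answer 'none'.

push(41): heap contents = [41]
pop() → 41: heap contents = []
push(80): heap contents = [80]
push(96): heap contents = [80, 96]
push(48): heap contents = [48, 80, 96]
push(9): heap contents = [9, 48, 80, 96]
push(88): heap contents = [9, 48, 80, 88, 96]
push(92): heap contents = [9, 48, 80, 88, 92, 96]
pop() → 9: heap contents = [48, 80, 88, 92, 96]
push(3): heap contents = [3, 48, 80, 88, 92, 96]

Answer: 41 9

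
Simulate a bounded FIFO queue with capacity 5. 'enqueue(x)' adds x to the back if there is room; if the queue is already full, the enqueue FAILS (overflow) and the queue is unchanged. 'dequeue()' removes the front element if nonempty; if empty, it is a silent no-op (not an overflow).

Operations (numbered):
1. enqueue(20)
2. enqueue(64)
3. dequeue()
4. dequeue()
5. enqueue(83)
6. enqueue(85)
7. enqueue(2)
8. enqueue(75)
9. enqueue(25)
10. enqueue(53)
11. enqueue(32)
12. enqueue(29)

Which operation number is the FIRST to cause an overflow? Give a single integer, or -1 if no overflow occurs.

Answer: 10

Derivation:
1. enqueue(20): size=1
2. enqueue(64): size=2
3. dequeue(): size=1
4. dequeue(): size=0
5. enqueue(83): size=1
6. enqueue(85): size=2
7. enqueue(2): size=3
8. enqueue(75): size=4
9. enqueue(25): size=5
10. enqueue(53): size=5=cap → OVERFLOW (fail)
11. enqueue(32): size=5=cap → OVERFLOW (fail)
12. enqueue(29): size=5=cap → OVERFLOW (fail)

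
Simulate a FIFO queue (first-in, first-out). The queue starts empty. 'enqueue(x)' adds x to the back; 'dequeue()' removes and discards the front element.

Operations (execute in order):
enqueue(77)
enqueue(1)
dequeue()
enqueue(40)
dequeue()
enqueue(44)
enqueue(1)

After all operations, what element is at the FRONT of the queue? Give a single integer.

enqueue(77): queue = [77]
enqueue(1): queue = [77, 1]
dequeue(): queue = [1]
enqueue(40): queue = [1, 40]
dequeue(): queue = [40]
enqueue(44): queue = [40, 44]
enqueue(1): queue = [40, 44, 1]

Answer: 40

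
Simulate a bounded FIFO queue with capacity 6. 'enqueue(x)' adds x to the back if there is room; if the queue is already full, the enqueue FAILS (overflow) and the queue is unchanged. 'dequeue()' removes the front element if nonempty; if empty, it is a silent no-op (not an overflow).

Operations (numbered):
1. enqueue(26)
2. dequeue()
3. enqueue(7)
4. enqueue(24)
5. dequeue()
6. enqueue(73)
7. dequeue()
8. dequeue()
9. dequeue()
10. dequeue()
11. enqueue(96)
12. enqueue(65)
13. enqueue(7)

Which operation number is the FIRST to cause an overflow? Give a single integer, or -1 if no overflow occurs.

1. enqueue(26): size=1
2. dequeue(): size=0
3. enqueue(7): size=1
4. enqueue(24): size=2
5. dequeue(): size=1
6. enqueue(73): size=2
7. dequeue(): size=1
8. dequeue(): size=0
9. dequeue(): empty, no-op, size=0
10. dequeue(): empty, no-op, size=0
11. enqueue(96): size=1
12. enqueue(65): size=2
13. enqueue(7): size=3

Answer: -1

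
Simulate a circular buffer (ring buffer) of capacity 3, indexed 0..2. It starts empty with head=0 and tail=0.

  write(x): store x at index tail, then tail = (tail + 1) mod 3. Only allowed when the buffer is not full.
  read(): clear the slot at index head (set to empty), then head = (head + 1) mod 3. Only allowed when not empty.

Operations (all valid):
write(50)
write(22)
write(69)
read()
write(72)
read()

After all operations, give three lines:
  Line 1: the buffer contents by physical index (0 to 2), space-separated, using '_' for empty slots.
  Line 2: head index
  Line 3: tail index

write(50): buf=[50 _ _], head=0, tail=1, size=1
write(22): buf=[50 22 _], head=0, tail=2, size=2
write(69): buf=[50 22 69], head=0, tail=0, size=3
read(): buf=[_ 22 69], head=1, tail=0, size=2
write(72): buf=[72 22 69], head=1, tail=1, size=3
read(): buf=[72 _ 69], head=2, tail=1, size=2

Answer: 72 _ 69
2
1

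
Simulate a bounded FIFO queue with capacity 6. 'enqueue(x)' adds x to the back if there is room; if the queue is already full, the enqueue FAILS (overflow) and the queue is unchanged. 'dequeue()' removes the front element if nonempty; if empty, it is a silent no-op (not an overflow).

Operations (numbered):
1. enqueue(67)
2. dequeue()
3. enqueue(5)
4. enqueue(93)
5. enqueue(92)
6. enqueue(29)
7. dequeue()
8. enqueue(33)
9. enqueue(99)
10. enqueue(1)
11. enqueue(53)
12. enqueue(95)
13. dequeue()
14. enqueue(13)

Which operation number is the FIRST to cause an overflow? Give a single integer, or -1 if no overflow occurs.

1. enqueue(67): size=1
2. dequeue(): size=0
3. enqueue(5): size=1
4. enqueue(93): size=2
5. enqueue(92): size=3
6. enqueue(29): size=4
7. dequeue(): size=3
8. enqueue(33): size=4
9. enqueue(99): size=5
10. enqueue(1): size=6
11. enqueue(53): size=6=cap → OVERFLOW (fail)
12. enqueue(95): size=6=cap → OVERFLOW (fail)
13. dequeue(): size=5
14. enqueue(13): size=6

Answer: 11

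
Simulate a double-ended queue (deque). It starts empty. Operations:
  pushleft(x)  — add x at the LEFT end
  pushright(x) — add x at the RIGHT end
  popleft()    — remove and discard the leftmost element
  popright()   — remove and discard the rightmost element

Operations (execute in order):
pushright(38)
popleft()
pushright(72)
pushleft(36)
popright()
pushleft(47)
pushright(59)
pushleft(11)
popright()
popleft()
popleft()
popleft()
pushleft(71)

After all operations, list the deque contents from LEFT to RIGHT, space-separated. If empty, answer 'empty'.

Answer: 71

Derivation:
pushright(38): [38]
popleft(): []
pushright(72): [72]
pushleft(36): [36, 72]
popright(): [36]
pushleft(47): [47, 36]
pushright(59): [47, 36, 59]
pushleft(11): [11, 47, 36, 59]
popright(): [11, 47, 36]
popleft(): [47, 36]
popleft(): [36]
popleft(): []
pushleft(71): [71]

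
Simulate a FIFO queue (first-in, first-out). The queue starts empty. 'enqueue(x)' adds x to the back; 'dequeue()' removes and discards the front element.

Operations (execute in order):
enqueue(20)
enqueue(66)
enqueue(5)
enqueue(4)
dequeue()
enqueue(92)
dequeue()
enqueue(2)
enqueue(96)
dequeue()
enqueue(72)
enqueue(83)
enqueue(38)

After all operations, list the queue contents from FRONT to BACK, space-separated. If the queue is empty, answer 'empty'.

enqueue(20): [20]
enqueue(66): [20, 66]
enqueue(5): [20, 66, 5]
enqueue(4): [20, 66, 5, 4]
dequeue(): [66, 5, 4]
enqueue(92): [66, 5, 4, 92]
dequeue(): [5, 4, 92]
enqueue(2): [5, 4, 92, 2]
enqueue(96): [5, 4, 92, 2, 96]
dequeue(): [4, 92, 2, 96]
enqueue(72): [4, 92, 2, 96, 72]
enqueue(83): [4, 92, 2, 96, 72, 83]
enqueue(38): [4, 92, 2, 96, 72, 83, 38]

Answer: 4 92 2 96 72 83 38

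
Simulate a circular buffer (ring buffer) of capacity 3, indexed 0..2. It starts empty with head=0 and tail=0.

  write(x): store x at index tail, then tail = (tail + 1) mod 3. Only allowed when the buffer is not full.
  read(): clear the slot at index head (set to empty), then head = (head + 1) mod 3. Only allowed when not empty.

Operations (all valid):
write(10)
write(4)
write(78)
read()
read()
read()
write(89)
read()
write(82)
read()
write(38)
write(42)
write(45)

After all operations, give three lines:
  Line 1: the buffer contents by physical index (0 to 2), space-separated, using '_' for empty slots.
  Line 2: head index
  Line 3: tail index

Answer: 42 45 38
2
2

Derivation:
write(10): buf=[10 _ _], head=0, tail=1, size=1
write(4): buf=[10 4 _], head=0, tail=2, size=2
write(78): buf=[10 4 78], head=0, tail=0, size=3
read(): buf=[_ 4 78], head=1, tail=0, size=2
read(): buf=[_ _ 78], head=2, tail=0, size=1
read(): buf=[_ _ _], head=0, tail=0, size=0
write(89): buf=[89 _ _], head=0, tail=1, size=1
read(): buf=[_ _ _], head=1, tail=1, size=0
write(82): buf=[_ 82 _], head=1, tail=2, size=1
read(): buf=[_ _ _], head=2, tail=2, size=0
write(38): buf=[_ _ 38], head=2, tail=0, size=1
write(42): buf=[42 _ 38], head=2, tail=1, size=2
write(45): buf=[42 45 38], head=2, tail=2, size=3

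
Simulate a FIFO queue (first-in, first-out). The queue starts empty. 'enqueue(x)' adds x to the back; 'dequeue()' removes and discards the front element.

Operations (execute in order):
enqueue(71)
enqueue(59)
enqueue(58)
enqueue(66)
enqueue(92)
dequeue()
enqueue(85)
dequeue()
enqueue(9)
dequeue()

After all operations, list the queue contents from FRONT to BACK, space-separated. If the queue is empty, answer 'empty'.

Answer: 66 92 85 9

Derivation:
enqueue(71): [71]
enqueue(59): [71, 59]
enqueue(58): [71, 59, 58]
enqueue(66): [71, 59, 58, 66]
enqueue(92): [71, 59, 58, 66, 92]
dequeue(): [59, 58, 66, 92]
enqueue(85): [59, 58, 66, 92, 85]
dequeue(): [58, 66, 92, 85]
enqueue(9): [58, 66, 92, 85, 9]
dequeue(): [66, 92, 85, 9]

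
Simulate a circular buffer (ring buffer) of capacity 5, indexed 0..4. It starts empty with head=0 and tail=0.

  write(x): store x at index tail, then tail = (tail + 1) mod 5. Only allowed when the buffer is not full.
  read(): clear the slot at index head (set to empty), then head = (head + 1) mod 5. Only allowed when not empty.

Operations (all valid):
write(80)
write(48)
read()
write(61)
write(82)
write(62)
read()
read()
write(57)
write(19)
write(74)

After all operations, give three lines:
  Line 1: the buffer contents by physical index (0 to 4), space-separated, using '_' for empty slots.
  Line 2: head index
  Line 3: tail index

write(80): buf=[80 _ _ _ _], head=0, tail=1, size=1
write(48): buf=[80 48 _ _ _], head=0, tail=2, size=2
read(): buf=[_ 48 _ _ _], head=1, tail=2, size=1
write(61): buf=[_ 48 61 _ _], head=1, tail=3, size=2
write(82): buf=[_ 48 61 82 _], head=1, tail=4, size=3
write(62): buf=[_ 48 61 82 62], head=1, tail=0, size=4
read(): buf=[_ _ 61 82 62], head=2, tail=0, size=3
read(): buf=[_ _ _ 82 62], head=3, tail=0, size=2
write(57): buf=[57 _ _ 82 62], head=3, tail=1, size=3
write(19): buf=[57 19 _ 82 62], head=3, tail=2, size=4
write(74): buf=[57 19 74 82 62], head=3, tail=3, size=5

Answer: 57 19 74 82 62
3
3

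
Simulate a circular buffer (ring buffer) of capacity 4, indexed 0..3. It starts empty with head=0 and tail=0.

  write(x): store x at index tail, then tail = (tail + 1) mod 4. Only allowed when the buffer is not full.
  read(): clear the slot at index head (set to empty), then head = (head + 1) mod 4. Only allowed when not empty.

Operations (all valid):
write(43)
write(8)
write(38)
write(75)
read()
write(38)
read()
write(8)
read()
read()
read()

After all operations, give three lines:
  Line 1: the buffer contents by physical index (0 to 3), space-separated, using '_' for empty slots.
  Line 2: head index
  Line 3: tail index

Answer: _ 8 _ _
1
2

Derivation:
write(43): buf=[43 _ _ _], head=0, tail=1, size=1
write(8): buf=[43 8 _ _], head=0, tail=2, size=2
write(38): buf=[43 8 38 _], head=0, tail=3, size=3
write(75): buf=[43 8 38 75], head=0, tail=0, size=4
read(): buf=[_ 8 38 75], head=1, tail=0, size=3
write(38): buf=[38 8 38 75], head=1, tail=1, size=4
read(): buf=[38 _ 38 75], head=2, tail=1, size=3
write(8): buf=[38 8 38 75], head=2, tail=2, size=4
read(): buf=[38 8 _ 75], head=3, tail=2, size=3
read(): buf=[38 8 _ _], head=0, tail=2, size=2
read(): buf=[_ 8 _ _], head=1, tail=2, size=1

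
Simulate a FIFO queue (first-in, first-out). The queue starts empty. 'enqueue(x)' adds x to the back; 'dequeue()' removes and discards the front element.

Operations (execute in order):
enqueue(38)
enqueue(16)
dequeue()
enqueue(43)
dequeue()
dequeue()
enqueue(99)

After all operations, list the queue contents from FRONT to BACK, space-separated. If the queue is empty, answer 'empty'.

Answer: 99

Derivation:
enqueue(38): [38]
enqueue(16): [38, 16]
dequeue(): [16]
enqueue(43): [16, 43]
dequeue(): [43]
dequeue(): []
enqueue(99): [99]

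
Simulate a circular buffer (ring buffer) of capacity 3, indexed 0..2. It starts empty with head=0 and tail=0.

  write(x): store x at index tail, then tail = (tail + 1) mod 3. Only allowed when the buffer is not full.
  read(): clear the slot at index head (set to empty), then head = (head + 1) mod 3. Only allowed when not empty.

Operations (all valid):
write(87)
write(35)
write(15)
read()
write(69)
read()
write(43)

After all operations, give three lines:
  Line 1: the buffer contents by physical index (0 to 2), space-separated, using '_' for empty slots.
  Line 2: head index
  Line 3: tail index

Answer: 69 43 15
2
2

Derivation:
write(87): buf=[87 _ _], head=0, tail=1, size=1
write(35): buf=[87 35 _], head=0, tail=2, size=2
write(15): buf=[87 35 15], head=0, tail=0, size=3
read(): buf=[_ 35 15], head=1, tail=0, size=2
write(69): buf=[69 35 15], head=1, tail=1, size=3
read(): buf=[69 _ 15], head=2, tail=1, size=2
write(43): buf=[69 43 15], head=2, tail=2, size=3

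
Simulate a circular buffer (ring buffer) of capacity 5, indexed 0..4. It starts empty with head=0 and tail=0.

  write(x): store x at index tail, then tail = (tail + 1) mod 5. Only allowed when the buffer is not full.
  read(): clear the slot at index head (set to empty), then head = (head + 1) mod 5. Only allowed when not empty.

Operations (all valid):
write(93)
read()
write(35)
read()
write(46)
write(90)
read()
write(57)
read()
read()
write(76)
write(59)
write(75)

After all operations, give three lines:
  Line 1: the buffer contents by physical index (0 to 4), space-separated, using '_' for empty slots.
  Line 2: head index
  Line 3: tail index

write(93): buf=[93 _ _ _ _], head=0, tail=1, size=1
read(): buf=[_ _ _ _ _], head=1, tail=1, size=0
write(35): buf=[_ 35 _ _ _], head=1, tail=2, size=1
read(): buf=[_ _ _ _ _], head=2, tail=2, size=0
write(46): buf=[_ _ 46 _ _], head=2, tail=3, size=1
write(90): buf=[_ _ 46 90 _], head=2, tail=4, size=2
read(): buf=[_ _ _ 90 _], head=3, tail=4, size=1
write(57): buf=[_ _ _ 90 57], head=3, tail=0, size=2
read(): buf=[_ _ _ _ 57], head=4, tail=0, size=1
read(): buf=[_ _ _ _ _], head=0, tail=0, size=0
write(76): buf=[76 _ _ _ _], head=0, tail=1, size=1
write(59): buf=[76 59 _ _ _], head=0, tail=2, size=2
write(75): buf=[76 59 75 _ _], head=0, tail=3, size=3

Answer: 76 59 75 _ _
0
3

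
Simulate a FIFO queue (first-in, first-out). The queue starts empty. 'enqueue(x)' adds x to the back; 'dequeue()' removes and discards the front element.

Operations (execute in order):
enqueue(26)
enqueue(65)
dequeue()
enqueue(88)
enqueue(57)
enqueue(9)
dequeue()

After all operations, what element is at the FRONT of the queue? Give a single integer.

Answer: 88

Derivation:
enqueue(26): queue = [26]
enqueue(65): queue = [26, 65]
dequeue(): queue = [65]
enqueue(88): queue = [65, 88]
enqueue(57): queue = [65, 88, 57]
enqueue(9): queue = [65, 88, 57, 9]
dequeue(): queue = [88, 57, 9]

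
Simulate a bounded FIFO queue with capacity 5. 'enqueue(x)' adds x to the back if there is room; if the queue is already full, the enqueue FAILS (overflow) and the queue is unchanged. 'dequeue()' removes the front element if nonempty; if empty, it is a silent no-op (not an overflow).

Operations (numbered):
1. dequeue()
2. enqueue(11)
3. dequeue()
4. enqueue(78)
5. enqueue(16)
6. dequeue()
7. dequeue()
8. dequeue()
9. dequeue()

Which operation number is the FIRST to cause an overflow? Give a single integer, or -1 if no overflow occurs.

1. dequeue(): empty, no-op, size=0
2. enqueue(11): size=1
3. dequeue(): size=0
4. enqueue(78): size=1
5. enqueue(16): size=2
6. dequeue(): size=1
7. dequeue(): size=0
8. dequeue(): empty, no-op, size=0
9. dequeue(): empty, no-op, size=0

Answer: -1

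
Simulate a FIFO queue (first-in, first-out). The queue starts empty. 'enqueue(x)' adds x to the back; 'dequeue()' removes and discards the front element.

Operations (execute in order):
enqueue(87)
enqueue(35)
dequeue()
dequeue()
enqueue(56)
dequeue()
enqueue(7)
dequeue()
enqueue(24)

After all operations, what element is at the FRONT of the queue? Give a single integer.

Answer: 24

Derivation:
enqueue(87): queue = [87]
enqueue(35): queue = [87, 35]
dequeue(): queue = [35]
dequeue(): queue = []
enqueue(56): queue = [56]
dequeue(): queue = []
enqueue(7): queue = [7]
dequeue(): queue = []
enqueue(24): queue = [24]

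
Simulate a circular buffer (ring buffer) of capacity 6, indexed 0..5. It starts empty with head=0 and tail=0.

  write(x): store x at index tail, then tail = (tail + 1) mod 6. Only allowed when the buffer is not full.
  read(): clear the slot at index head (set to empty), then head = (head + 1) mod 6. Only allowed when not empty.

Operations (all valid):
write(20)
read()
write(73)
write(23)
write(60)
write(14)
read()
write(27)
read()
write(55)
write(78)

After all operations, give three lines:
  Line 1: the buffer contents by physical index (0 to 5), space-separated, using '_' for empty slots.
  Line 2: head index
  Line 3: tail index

Answer: 55 78 _ 60 14 27
3
2

Derivation:
write(20): buf=[20 _ _ _ _ _], head=0, tail=1, size=1
read(): buf=[_ _ _ _ _ _], head=1, tail=1, size=0
write(73): buf=[_ 73 _ _ _ _], head=1, tail=2, size=1
write(23): buf=[_ 73 23 _ _ _], head=1, tail=3, size=2
write(60): buf=[_ 73 23 60 _ _], head=1, tail=4, size=3
write(14): buf=[_ 73 23 60 14 _], head=1, tail=5, size=4
read(): buf=[_ _ 23 60 14 _], head=2, tail=5, size=3
write(27): buf=[_ _ 23 60 14 27], head=2, tail=0, size=4
read(): buf=[_ _ _ 60 14 27], head=3, tail=0, size=3
write(55): buf=[55 _ _ 60 14 27], head=3, tail=1, size=4
write(78): buf=[55 78 _ 60 14 27], head=3, tail=2, size=5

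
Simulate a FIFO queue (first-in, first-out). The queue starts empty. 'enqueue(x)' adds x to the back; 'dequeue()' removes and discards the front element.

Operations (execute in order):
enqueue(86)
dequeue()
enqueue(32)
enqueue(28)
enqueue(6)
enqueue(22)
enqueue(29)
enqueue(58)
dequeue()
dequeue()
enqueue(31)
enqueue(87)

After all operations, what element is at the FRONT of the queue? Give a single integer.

enqueue(86): queue = [86]
dequeue(): queue = []
enqueue(32): queue = [32]
enqueue(28): queue = [32, 28]
enqueue(6): queue = [32, 28, 6]
enqueue(22): queue = [32, 28, 6, 22]
enqueue(29): queue = [32, 28, 6, 22, 29]
enqueue(58): queue = [32, 28, 6, 22, 29, 58]
dequeue(): queue = [28, 6, 22, 29, 58]
dequeue(): queue = [6, 22, 29, 58]
enqueue(31): queue = [6, 22, 29, 58, 31]
enqueue(87): queue = [6, 22, 29, 58, 31, 87]

Answer: 6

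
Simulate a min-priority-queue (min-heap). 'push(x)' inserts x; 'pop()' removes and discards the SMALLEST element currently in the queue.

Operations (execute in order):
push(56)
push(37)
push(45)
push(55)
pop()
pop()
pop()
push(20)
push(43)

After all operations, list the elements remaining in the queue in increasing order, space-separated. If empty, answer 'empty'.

push(56): heap contents = [56]
push(37): heap contents = [37, 56]
push(45): heap contents = [37, 45, 56]
push(55): heap contents = [37, 45, 55, 56]
pop() → 37: heap contents = [45, 55, 56]
pop() → 45: heap contents = [55, 56]
pop() → 55: heap contents = [56]
push(20): heap contents = [20, 56]
push(43): heap contents = [20, 43, 56]

Answer: 20 43 56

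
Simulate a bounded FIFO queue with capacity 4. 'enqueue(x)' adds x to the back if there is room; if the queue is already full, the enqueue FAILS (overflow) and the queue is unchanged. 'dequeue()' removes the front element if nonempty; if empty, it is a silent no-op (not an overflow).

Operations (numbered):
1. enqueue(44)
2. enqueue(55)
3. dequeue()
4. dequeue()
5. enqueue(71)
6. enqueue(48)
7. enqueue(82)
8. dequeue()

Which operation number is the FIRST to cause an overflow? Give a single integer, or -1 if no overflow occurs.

Answer: -1

Derivation:
1. enqueue(44): size=1
2. enqueue(55): size=2
3. dequeue(): size=1
4. dequeue(): size=0
5. enqueue(71): size=1
6. enqueue(48): size=2
7. enqueue(82): size=3
8. dequeue(): size=2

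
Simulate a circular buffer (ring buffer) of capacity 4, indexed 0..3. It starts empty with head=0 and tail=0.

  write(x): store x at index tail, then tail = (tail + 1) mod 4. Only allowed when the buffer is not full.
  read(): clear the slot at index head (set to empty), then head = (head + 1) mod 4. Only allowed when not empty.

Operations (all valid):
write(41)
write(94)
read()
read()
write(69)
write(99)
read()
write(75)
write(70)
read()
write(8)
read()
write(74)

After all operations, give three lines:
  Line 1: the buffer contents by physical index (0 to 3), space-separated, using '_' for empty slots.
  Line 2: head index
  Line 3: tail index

Answer: _ 70 8 74
1
0

Derivation:
write(41): buf=[41 _ _ _], head=0, tail=1, size=1
write(94): buf=[41 94 _ _], head=0, tail=2, size=2
read(): buf=[_ 94 _ _], head=1, tail=2, size=1
read(): buf=[_ _ _ _], head=2, tail=2, size=0
write(69): buf=[_ _ 69 _], head=2, tail=3, size=1
write(99): buf=[_ _ 69 99], head=2, tail=0, size=2
read(): buf=[_ _ _ 99], head=3, tail=0, size=1
write(75): buf=[75 _ _ 99], head=3, tail=1, size=2
write(70): buf=[75 70 _ 99], head=3, tail=2, size=3
read(): buf=[75 70 _ _], head=0, tail=2, size=2
write(8): buf=[75 70 8 _], head=0, tail=3, size=3
read(): buf=[_ 70 8 _], head=1, tail=3, size=2
write(74): buf=[_ 70 8 74], head=1, tail=0, size=3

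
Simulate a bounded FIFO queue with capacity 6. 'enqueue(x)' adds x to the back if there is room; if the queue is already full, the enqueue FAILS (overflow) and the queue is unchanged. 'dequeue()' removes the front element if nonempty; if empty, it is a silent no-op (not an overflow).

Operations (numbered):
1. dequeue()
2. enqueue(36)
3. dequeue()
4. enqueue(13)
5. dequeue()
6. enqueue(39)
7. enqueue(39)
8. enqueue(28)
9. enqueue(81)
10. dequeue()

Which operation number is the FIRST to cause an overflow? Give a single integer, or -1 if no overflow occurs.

Answer: -1

Derivation:
1. dequeue(): empty, no-op, size=0
2. enqueue(36): size=1
3. dequeue(): size=0
4. enqueue(13): size=1
5. dequeue(): size=0
6. enqueue(39): size=1
7. enqueue(39): size=2
8. enqueue(28): size=3
9. enqueue(81): size=4
10. dequeue(): size=3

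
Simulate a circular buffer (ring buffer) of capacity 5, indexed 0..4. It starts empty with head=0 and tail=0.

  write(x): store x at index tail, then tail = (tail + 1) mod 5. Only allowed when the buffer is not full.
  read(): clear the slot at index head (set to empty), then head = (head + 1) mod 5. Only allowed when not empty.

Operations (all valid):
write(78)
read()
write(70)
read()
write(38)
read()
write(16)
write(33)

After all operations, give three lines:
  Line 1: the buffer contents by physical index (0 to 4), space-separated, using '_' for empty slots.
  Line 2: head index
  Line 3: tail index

Answer: _ _ _ 16 33
3
0

Derivation:
write(78): buf=[78 _ _ _ _], head=0, tail=1, size=1
read(): buf=[_ _ _ _ _], head=1, tail=1, size=0
write(70): buf=[_ 70 _ _ _], head=1, tail=2, size=1
read(): buf=[_ _ _ _ _], head=2, tail=2, size=0
write(38): buf=[_ _ 38 _ _], head=2, tail=3, size=1
read(): buf=[_ _ _ _ _], head=3, tail=3, size=0
write(16): buf=[_ _ _ 16 _], head=3, tail=4, size=1
write(33): buf=[_ _ _ 16 33], head=3, tail=0, size=2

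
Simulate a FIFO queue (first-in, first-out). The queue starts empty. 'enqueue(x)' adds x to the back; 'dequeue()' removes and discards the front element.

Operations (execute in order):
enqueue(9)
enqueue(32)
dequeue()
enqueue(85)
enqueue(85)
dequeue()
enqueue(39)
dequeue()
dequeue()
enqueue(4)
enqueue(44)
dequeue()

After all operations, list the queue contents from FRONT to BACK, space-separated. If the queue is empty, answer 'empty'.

enqueue(9): [9]
enqueue(32): [9, 32]
dequeue(): [32]
enqueue(85): [32, 85]
enqueue(85): [32, 85, 85]
dequeue(): [85, 85]
enqueue(39): [85, 85, 39]
dequeue(): [85, 39]
dequeue(): [39]
enqueue(4): [39, 4]
enqueue(44): [39, 4, 44]
dequeue(): [4, 44]

Answer: 4 44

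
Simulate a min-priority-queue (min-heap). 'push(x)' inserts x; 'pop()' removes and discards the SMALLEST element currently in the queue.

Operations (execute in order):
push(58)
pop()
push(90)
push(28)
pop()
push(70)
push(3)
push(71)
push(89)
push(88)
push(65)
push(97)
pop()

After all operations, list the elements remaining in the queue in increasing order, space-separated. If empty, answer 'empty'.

push(58): heap contents = [58]
pop() → 58: heap contents = []
push(90): heap contents = [90]
push(28): heap contents = [28, 90]
pop() → 28: heap contents = [90]
push(70): heap contents = [70, 90]
push(3): heap contents = [3, 70, 90]
push(71): heap contents = [3, 70, 71, 90]
push(89): heap contents = [3, 70, 71, 89, 90]
push(88): heap contents = [3, 70, 71, 88, 89, 90]
push(65): heap contents = [3, 65, 70, 71, 88, 89, 90]
push(97): heap contents = [3, 65, 70, 71, 88, 89, 90, 97]
pop() → 3: heap contents = [65, 70, 71, 88, 89, 90, 97]

Answer: 65 70 71 88 89 90 97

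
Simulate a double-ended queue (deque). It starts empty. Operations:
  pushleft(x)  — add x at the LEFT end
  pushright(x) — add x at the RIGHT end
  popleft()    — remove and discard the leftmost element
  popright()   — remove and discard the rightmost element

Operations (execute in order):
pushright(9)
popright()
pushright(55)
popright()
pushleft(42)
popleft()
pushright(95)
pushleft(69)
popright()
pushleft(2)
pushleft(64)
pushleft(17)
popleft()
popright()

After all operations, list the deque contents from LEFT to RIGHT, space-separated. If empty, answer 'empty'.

Answer: 64 2

Derivation:
pushright(9): [9]
popright(): []
pushright(55): [55]
popright(): []
pushleft(42): [42]
popleft(): []
pushright(95): [95]
pushleft(69): [69, 95]
popright(): [69]
pushleft(2): [2, 69]
pushleft(64): [64, 2, 69]
pushleft(17): [17, 64, 2, 69]
popleft(): [64, 2, 69]
popright(): [64, 2]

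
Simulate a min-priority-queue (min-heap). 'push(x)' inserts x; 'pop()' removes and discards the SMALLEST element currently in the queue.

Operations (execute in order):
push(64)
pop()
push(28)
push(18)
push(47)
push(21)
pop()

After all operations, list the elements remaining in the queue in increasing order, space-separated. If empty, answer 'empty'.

Answer: 21 28 47

Derivation:
push(64): heap contents = [64]
pop() → 64: heap contents = []
push(28): heap contents = [28]
push(18): heap contents = [18, 28]
push(47): heap contents = [18, 28, 47]
push(21): heap contents = [18, 21, 28, 47]
pop() → 18: heap contents = [21, 28, 47]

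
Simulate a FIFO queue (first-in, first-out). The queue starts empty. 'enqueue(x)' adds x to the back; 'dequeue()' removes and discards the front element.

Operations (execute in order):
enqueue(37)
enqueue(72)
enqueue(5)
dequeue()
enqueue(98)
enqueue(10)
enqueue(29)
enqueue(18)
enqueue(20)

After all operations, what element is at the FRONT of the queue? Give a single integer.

Answer: 72

Derivation:
enqueue(37): queue = [37]
enqueue(72): queue = [37, 72]
enqueue(5): queue = [37, 72, 5]
dequeue(): queue = [72, 5]
enqueue(98): queue = [72, 5, 98]
enqueue(10): queue = [72, 5, 98, 10]
enqueue(29): queue = [72, 5, 98, 10, 29]
enqueue(18): queue = [72, 5, 98, 10, 29, 18]
enqueue(20): queue = [72, 5, 98, 10, 29, 18, 20]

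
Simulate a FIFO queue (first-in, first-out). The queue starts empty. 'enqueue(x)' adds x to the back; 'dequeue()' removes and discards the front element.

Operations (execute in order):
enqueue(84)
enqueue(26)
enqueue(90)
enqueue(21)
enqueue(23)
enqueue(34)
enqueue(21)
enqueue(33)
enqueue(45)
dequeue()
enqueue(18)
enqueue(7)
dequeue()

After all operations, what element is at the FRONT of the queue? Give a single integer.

Answer: 90

Derivation:
enqueue(84): queue = [84]
enqueue(26): queue = [84, 26]
enqueue(90): queue = [84, 26, 90]
enqueue(21): queue = [84, 26, 90, 21]
enqueue(23): queue = [84, 26, 90, 21, 23]
enqueue(34): queue = [84, 26, 90, 21, 23, 34]
enqueue(21): queue = [84, 26, 90, 21, 23, 34, 21]
enqueue(33): queue = [84, 26, 90, 21, 23, 34, 21, 33]
enqueue(45): queue = [84, 26, 90, 21, 23, 34, 21, 33, 45]
dequeue(): queue = [26, 90, 21, 23, 34, 21, 33, 45]
enqueue(18): queue = [26, 90, 21, 23, 34, 21, 33, 45, 18]
enqueue(7): queue = [26, 90, 21, 23, 34, 21, 33, 45, 18, 7]
dequeue(): queue = [90, 21, 23, 34, 21, 33, 45, 18, 7]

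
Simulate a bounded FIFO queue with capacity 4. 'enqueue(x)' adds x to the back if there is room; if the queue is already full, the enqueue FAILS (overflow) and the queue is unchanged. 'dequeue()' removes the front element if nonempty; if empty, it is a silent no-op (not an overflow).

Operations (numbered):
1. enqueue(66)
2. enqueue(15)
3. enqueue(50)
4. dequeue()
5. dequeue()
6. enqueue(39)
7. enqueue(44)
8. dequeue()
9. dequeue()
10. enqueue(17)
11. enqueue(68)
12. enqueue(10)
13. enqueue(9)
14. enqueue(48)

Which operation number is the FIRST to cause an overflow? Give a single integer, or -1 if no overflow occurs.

1. enqueue(66): size=1
2. enqueue(15): size=2
3. enqueue(50): size=3
4. dequeue(): size=2
5. dequeue(): size=1
6. enqueue(39): size=2
7. enqueue(44): size=3
8. dequeue(): size=2
9. dequeue(): size=1
10. enqueue(17): size=2
11. enqueue(68): size=3
12. enqueue(10): size=4
13. enqueue(9): size=4=cap → OVERFLOW (fail)
14. enqueue(48): size=4=cap → OVERFLOW (fail)

Answer: 13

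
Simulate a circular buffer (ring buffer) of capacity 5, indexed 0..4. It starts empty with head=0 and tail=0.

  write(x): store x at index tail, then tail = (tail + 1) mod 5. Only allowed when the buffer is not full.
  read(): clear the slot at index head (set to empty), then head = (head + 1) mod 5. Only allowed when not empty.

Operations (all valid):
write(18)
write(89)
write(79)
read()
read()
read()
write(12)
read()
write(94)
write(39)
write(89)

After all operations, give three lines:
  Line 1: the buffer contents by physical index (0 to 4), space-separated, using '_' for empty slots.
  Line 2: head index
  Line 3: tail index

Answer: 39 89 _ _ 94
4
2

Derivation:
write(18): buf=[18 _ _ _ _], head=0, tail=1, size=1
write(89): buf=[18 89 _ _ _], head=0, tail=2, size=2
write(79): buf=[18 89 79 _ _], head=0, tail=3, size=3
read(): buf=[_ 89 79 _ _], head=1, tail=3, size=2
read(): buf=[_ _ 79 _ _], head=2, tail=3, size=1
read(): buf=[_ _ _ _ _], head=3, tail=3, size=0
write(12): buf=[_ _ _ 12 _], head=3, tail=4, size=1
read(): buf=[_ _ _ _ _], head=4, tail=4, size=0
write(94): buf=[_ _ _ _ 94], head=4, tail=0, size=1
write(39): buf=[39 _ _ _ 94], head=4, tail=1, size=2
write(89): buf=[39 89 _ _ 94], head=4, tail=2, size=3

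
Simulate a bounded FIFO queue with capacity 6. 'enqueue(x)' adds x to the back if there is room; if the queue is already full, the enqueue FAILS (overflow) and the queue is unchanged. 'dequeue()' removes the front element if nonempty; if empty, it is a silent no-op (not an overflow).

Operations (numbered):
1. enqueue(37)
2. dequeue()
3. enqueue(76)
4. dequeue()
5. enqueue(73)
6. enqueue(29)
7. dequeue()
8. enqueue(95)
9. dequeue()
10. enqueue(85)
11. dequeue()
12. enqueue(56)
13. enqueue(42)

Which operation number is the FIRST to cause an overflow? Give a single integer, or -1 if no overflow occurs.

Answer: -1

Derivation:
1. enqueue(37): size=1
2. dequeue(): size=0
3. enqueue(76): size=1
4. dequeue(): size=0
5. enqueue(73): size=1
6. enqueue(29): size=2
7. dequeue(): size=1
8. enqueue(95): size=2
9. dequeue(): size=1
10. enqueue(85): size=2
11. dequeue(): size=1
12. enqueue(56): size=2
13. enqueue(42): size=3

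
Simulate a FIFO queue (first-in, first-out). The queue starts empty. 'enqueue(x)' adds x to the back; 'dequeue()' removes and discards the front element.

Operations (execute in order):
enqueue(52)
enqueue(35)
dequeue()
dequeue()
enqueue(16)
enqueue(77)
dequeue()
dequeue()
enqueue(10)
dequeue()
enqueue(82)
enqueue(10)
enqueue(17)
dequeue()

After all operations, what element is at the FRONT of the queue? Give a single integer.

Answer: 10

Derivation:
enqueue(52): queue = [52]
enqueue(35): queue = [52, 35]
dequeue(): queue = [35]
dequeue(): queue = []
enqueue(16): queue = [16]
enqueue(77): queue = [16, 77]
dequeue(): queue = [77]
dequeue(): queue = []
enqueue(10): queue = [10]
dequeue(): queue = []
enqueue(82): queue = [82]
enqueue(10): queue = [82, 10]
enqueue(17): queue = [82, 10, 17]
dequeue(): queue = [10, 17]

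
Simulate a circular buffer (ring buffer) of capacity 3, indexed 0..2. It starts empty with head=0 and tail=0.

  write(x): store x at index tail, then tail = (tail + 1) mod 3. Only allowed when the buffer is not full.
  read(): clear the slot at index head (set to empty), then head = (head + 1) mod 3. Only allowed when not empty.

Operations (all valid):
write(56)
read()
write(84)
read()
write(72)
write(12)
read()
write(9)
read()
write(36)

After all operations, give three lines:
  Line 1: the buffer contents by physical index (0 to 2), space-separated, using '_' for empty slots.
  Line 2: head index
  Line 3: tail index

Answer: _ 9 36
1
0

Derivation:
write(56): buf=[56 _ _], head=0, tail=1, size=1
read(): buf=[_ _ _], head=1, tail=1, size=0
write(84): buf=[_ 84 _], head=1, tail=2, size=1
read(): buf=[_ _ _], head=2, tail=2, size=0
write(72): buf=[_ _ 72], head=2, tail=0, size=1
write(12): buf=[12 _ 72], head=2, tail=1, size=2
read(): buf=[12 _ _], head=0, tail=1, size=1
write(9): buf=[12 9 _], head=0, tail=2, size=2
read(): buf=[_ 9 _], head=1, tail=2, size=1
write(36): buf=[_ 9 36], head=1, tail=0, size=2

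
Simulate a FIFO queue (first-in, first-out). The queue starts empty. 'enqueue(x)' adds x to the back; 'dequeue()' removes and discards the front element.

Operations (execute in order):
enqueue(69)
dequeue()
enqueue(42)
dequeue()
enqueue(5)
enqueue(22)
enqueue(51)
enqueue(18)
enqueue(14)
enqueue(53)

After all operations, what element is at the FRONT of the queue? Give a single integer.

enqueue(69): queue = [69]
dequeue(): queue = []
enqueue(42): queue = [42]
dequeue(): queue = []
enqueue(5): queue = [5]
enqueue(22): queue = [5, 22]
enqueue(51): queue = [5, 22, 51]
enqueue(18): queue = [5, 22, 51, 18]
enqueue(14): queue = [5, 22, 51, 18, 14]
enqueue(53): queue = [5, 22, 51, 18, 14, 53]

Answer: 5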